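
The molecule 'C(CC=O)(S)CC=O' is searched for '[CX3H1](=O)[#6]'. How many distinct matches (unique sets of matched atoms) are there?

2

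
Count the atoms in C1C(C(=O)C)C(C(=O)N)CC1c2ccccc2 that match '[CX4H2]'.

2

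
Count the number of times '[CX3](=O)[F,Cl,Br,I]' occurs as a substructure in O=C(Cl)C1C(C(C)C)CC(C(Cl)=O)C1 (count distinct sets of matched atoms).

2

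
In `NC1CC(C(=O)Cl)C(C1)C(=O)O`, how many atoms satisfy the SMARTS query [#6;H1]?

3

Check the 12 heavy atoms by environment: 3× C (H1) → match; 2× C (H2) → no; 1× N (H2) → no; 2× C (H0) → no; 2× O (H0) → no; 1× Cl (H0) → no; 1× O (H1) → no.
That gives 3 matching atoms.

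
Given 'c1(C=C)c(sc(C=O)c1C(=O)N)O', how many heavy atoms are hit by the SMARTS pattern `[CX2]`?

0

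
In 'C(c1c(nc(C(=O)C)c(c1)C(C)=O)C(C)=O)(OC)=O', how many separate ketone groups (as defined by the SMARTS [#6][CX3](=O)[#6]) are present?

3

[#6][CX3](=O)[#6] is the SMARTS for a ketone: a carbonyl carbon (no H) flanked by two carbons.
The molecule carries 3 separate instances of an acetyl/ketone group (-C(=O)CH3) meeting every constraint; each maps to a distinct set of atoms, giving 3 matches.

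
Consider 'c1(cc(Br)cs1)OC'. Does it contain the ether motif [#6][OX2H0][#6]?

The pattern [#6][OX2H0][#6] describes an aliphatic oxygen bridging two carbons with no H on the oxygen — an ether.
The molecule carries a methoxy ether (-OCH3), whose atoms satisfy every constraint of the query, so the pattern matches.

Yes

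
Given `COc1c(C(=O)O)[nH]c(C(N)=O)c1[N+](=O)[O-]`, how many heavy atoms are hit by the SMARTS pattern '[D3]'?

Check the 16 heavy atoms by environment: 1× n (aromatic, D2) → no; 4× c (aromatic, D3) → match; 1× O (D2) → no; 1× C (D1) → no; 2× C (D3) → match; 4× O (D1) → no; 1× N (D1) → no; 1× N (charge +1, D3) → match; 1× O (charge -1, D1) → no.
Summing the matching environments: 4 + 2 + 1 = 7 matching atoms.

7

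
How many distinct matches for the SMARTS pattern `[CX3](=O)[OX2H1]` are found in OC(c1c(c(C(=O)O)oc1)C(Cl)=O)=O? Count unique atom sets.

[CX3](=O)[OX2H1] is the SMARTS for a carboxylic acid: an sp2 carbon double-bonded to O and single-bonded to an -OH oxygen.
The molecule carries 2 separate instances of a carboxylic acid group (-C(=O)OH) meeting every constraint; each maps to a distinct set of atoms, giving 2 matches.

2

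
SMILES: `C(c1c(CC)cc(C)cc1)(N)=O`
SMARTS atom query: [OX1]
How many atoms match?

The query [OX1] means: aliphatic oxygen with one total connection — typically a carbonyl =O or an oxide.
Check the 12 heavy atoms by environment: 6× c (aromatic, X3) → no; 3× C (X4) → no; 1× C (X3) → no; 1× O (X1) → match; 1× N (X3) → no.
That gives 1 matching atom.

1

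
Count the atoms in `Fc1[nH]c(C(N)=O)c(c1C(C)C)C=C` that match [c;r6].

0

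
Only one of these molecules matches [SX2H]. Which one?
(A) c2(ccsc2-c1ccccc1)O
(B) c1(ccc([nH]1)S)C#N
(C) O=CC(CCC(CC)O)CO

B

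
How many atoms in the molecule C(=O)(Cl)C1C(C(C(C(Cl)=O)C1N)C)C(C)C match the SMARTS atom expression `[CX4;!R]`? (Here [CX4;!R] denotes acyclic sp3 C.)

4

The query [CX4;!R] means: aliphatic carbon with four total connections, not in a ring.
Check the 16 heavy atoms by environment: 5× C (X4, in 5-ring) → no; 2× C (X3, acyclic) → no; 2× O (X1, acyclic) → no; 2× Cl (X1, acyclic) → no; 4× C (X4, acyclic) → match; 1× N (X3, acyclic) → no.
That gives 4 matching atoms.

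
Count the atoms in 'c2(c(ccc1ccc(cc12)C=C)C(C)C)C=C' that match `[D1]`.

4

The query [D1] means: atom with exactly one heavy-atom neighbour (degree 1).
Check the 17 heavy atoms by environment: 5× c (aromatic, D3) → no; 5× c (aromatic, D2) → no; 2× C (D2) → no; 4× C (D1) → match; 1× C (D3) → no.
That gives 4 matching atoms.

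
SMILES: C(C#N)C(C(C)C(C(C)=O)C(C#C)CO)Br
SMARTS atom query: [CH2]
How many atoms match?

2

The query [CH2] means: aliphatic carbon with exactly two hydrogens.
Check the 16 heavy atoms by environment: 2× C (H2) → match; 5× C (H1) → no; 3× C (H0) → no; 1× N (H0) → no; 1× Br (H0) → no; 2× C (H3) → no; 1× O (H0) → no; 1× O (H1) → no.
That gives 2 matching atoms.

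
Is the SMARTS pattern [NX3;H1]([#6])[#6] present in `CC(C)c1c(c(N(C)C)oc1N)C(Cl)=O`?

The pattern [NX3;H1]([#6])[#6] describes a trivalent nitrogen with one H, bonded to two carbons — a secondary amine.
The closest candidate here is a primary amino group (-NH2), but the nitrogen has H2 and only one carbon neighbour. No other fragment satisfies the full query, so there is no match.

No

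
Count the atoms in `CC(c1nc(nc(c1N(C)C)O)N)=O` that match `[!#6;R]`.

The query [!#6;R] means: non-carbon atom that is part of a ring.
Check the 14 heavy atoms by environment: 2× n (aromatic, in 6-ring) → match; 4× c (aromatic, in 6-ring) → no; 2× O (acyclic) → no; 2× N (acyclic) → no; 4× C (acyclic) → no.
That gives 2 matching atoms.

2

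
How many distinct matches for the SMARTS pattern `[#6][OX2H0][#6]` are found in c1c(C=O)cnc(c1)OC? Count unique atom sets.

1

[#6][OX2H0][#6] is the SMARTS for an ether: an aliphatic oxygen bridging two carbons with no H on the oxygen.
Exactly one fragment in the molecule meets all constraints, giving 1 match.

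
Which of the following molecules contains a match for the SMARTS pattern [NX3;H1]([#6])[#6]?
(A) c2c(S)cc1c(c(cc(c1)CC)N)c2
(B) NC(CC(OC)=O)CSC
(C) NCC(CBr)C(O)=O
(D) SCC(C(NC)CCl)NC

[NX3;H1]([#6])[#6] describes a trivalent nitrogen with one H, bonded to two carbons (a secondary amine).
(A) has a primary amino group (-NH2) but the nitrogen has H2 and only one carbon neighbour.
(B) has a primary amino group (-NH2) but the nitrogen has H2 and only one carbon neighbour.
(C) has a primary amino group (-NH2) but the nitrogen has H2 and only one carbon neighbour.
(D) contains an N-methylamino group (-NHCH3), which satisfies every atom and bond constraint.
So the answer is (D).

D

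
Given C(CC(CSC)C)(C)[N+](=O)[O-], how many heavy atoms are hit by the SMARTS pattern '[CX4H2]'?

2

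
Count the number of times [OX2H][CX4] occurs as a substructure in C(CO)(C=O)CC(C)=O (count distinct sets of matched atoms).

1

[OX2H][CX4] is the SMARTS for an aliphatic alcohol: a hydroxyl oxygen bound to an sp3 (X4) carbon.
Exactly one fragment in the molecule meets all constraints, giving 1 match.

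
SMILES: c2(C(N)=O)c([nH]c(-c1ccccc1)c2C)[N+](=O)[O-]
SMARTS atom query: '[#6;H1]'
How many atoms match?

The query [#6;H1] means: any carbon bearing exactly one hydrogen.
Check the 18 heavy atoms by environment: 1× n (aromatic, H1) → no; 5× c (aromatic, H0) → no; 5× c (aromatic, H1) → match; 1× C (H3) → no; 1× C (H0) → no; 2× O (H0) → no; 1× N (H2) → no; 1× N (charge +1, H0) → no; 1× O (charge -1, H0) → no.
That gives 5 matching atoms.

5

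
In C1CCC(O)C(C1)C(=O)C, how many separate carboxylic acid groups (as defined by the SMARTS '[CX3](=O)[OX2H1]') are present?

[CX3](=O)[OX2H1] is the SMARTS for a carboxylic acid: an sp2 carbon double-bonded to O and single-bonded to an -OH oxygen.
No fragment in the molecule satisfies every constraint, giving 0 matches.

0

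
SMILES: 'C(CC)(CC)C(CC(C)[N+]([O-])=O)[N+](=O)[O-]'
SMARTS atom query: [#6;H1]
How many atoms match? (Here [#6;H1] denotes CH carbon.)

3

The query [#6;H1] means: any carbon bearing exactly one hydrogen.
Check the 15 heavy atoms by environment: 3× C (H3) → no; 3× C (H2) → no; 3× C (H1) → match; 2× N (charge +1, H0) → no; 2× O (charge -1, H0) → no; 2× O (H0) → no.
That gives 3 matching atoms.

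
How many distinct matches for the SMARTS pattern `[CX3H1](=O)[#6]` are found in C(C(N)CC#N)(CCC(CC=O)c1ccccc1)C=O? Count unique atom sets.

2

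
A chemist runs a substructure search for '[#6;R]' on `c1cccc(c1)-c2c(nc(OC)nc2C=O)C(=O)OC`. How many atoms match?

10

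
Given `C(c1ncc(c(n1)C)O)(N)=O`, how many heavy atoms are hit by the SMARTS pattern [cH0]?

The query [cH0] means: aromatic carbon with no attached hydrogen (substituted or ring-fusion).
Check the 11 heavy atoms by environment: 2× n (aromatic, H0) → no; 3× c (aromatic, H0) → match; 1× c (aromatic, H1) → no; 1× C (H0) → no; 1× O (H0) → no; 1× N (H2) → no; 1× C (H3) → no; 1× O (H1) → no.
That gives 3 matching atoms.

3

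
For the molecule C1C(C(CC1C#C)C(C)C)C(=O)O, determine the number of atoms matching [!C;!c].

2

The query [!C;!c] means: neither aliphatic nor aromatic carbon — same as [!#6].
Check the 13 heavy atoms by environment: 11× C → no; 2× O → match.
That gives 2 matching atoms.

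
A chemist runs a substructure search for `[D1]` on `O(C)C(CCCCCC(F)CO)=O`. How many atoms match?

4

Check the 13 heavy atoms by environment: 6× C (D2) → no; 2× C (D3) → no; 2× O (D1) → match; 1× O (D2) → no; 1× C (D1) → match; 1× F (D1) → match.
Summing the matching environments: 2 + 1 + 1 = 4 matching atoms.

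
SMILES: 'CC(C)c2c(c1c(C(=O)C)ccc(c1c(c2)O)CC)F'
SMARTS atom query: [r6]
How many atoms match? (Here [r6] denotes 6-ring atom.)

Check the 20 heavy atoms by environment: 10× c (aromatic, in 6-ring) → match; 2× O (acyclic) → no; 7× C (acyclic) → no; 1× F (acyclic) → no.
That gives 10 matching atoms.

10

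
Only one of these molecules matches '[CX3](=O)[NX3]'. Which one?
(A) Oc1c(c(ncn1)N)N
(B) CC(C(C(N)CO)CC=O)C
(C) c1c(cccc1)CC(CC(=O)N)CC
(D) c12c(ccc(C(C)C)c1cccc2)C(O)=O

C

[CX3](=O)[NX3] describes a carbonyl carbon bonded to a trivalent nitrogen (an amide).
(A) has a primary amino group (-NH2) but the -NH2 is not attached to a carbonyl carbon.
(B) has a primary amino group (-NH2) but the -NH2 is not attached to a carbonyl carbon.
(C) contains a primary amide (-C(=O)NH2), which satisfies every atom and bond constraint.
(D) has a carboxylic acid group (-C(=O)OH) but the carbonyl is bonded to O, not to an NX3 nitrogen.
So the answer is (C).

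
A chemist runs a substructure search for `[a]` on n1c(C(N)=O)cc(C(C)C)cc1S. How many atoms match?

6

The query [a] means: a matches any aromatic atom.
Check the 13 heavy atoms by environment: 1× n (aromatic) → match; 5× c (aromatic) → match; 4× C → no; 1× S → no; 1× O → no; 1× N → no.
Summing the matching environments: 1 + 5 = 6 matching atoms.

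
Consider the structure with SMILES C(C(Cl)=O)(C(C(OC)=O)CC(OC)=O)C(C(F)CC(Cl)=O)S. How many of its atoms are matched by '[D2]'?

Check the 22 heavy atoms by environment: 2× C (D2) → match; 8× C (D3) → no; 4× O (D1) → no; 2× O (D2) → match; 2× C (D1) → no; 2× Cl (D1) → no; 1× S (D1) → no; 1× F (D1) → no.
Summing the matching environments: 2 + 2 = 4 matching atoms.

4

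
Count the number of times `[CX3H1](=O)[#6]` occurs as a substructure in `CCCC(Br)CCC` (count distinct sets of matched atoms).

0

[CX3H1](=O)[#6] is the SMARTS for an aldehyde: an sp2 carbon with one H, double-bonded to O and single-bonded to carbon.
No fragment in the molecule satisfies every constraint, giving 0 matches.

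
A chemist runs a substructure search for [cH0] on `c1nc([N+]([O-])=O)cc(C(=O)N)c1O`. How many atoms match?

The query [cH0] means: aromatic carbon with no attached hydrogen (substituted or ring-fusion).
Check the 13 heavy atoms by environment: 1× n (aromatic, H0) → no; 2× c (aromatic, H1) → no; 3× c (aromatic, H0) → match; 1× C (H0) → no; 2× O (H0) → no; 1× N (H2) → no; 1× O (H1) → no; 1× N (charge +1, H0) → no; 1× O (charge -1, H0) → no.
That gives 3 matching atoms.

3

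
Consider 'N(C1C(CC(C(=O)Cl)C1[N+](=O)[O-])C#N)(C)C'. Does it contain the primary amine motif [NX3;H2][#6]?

No

The pattern [NX3;H2][#6] describes a trivalent nitrogen with two H attached to carbon — a primary amine.
The closest candidate here is a nitro group (-[N+](=O)[O-]), but the nitrogen is [N+] with no H, not NX3H2. No other fragment satisfies the full query, so there is no match.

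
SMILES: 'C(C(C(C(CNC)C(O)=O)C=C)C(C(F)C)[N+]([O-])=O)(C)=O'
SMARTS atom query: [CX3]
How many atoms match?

Check the 21 heavy atoms by environment: 9× C (X4) → no; 1× N (X3) → no; 4× C (X3) → match; 3× O (X1) → no; 1× O (X2) → no; 1× N (charge +1, X3) → no; 1× O (charge -1, X1) → no; 1× F (X1) → no.
That gives 4 matching atoms.

4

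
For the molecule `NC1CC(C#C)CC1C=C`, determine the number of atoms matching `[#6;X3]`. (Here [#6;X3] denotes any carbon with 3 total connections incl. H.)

Check the 10 heavy atoms by environment: 5× C (X4) → no; 1× N (X3) → no; 2× C (X3) → match; 2× C (X2) → no.
That gives 2 matching atoms.

2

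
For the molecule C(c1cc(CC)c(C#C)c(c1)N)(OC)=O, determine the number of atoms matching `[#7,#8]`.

Check the 15 heavy atoms by environment: 6× c (aromatic) → no; 6× C → no; 2× O → match; 1× N → match.
Summing the matching environments: 2 + 1 = 3 matching atoms.

3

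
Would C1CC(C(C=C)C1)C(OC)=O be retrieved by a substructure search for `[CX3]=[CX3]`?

Yes

The pattern [CX3]=[CX3] describes a non-aromatic C=C double bond between two sp2 carbons — an alkene.
The molecule carries a vinyl group (-CH=CH2), whose atoms satisfy every constraint of the query, so the pattern matches.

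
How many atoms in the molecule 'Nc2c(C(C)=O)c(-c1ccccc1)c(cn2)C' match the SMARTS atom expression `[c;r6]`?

The query [c;r6] means: aromatic carbon that belongs to a six-membered ring.
Check the 17 heavy atoms by environment: 1× n (aromatic, in 6-ring) → no; 11× c (aromatic, in 6-ring) → match; 1× N (acyclic) → no; 3× C (acyclic) → no; 1× O (acyclic) → no.
That gives 11 matching atoms.

11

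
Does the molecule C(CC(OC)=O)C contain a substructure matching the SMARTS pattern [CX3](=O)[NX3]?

No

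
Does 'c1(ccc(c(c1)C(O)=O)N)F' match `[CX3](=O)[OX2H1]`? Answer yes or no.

Yes

The pattern [CX3](=O)[OX2H1] describes an sp2 carbon double-bonded to O and single-bonded to an -OH oxygen — a carboxylic acid.
The molecule carries a carboxylic acid group (-C(=O)OH), whose atoms satisfy every constraint of the query, so the pattern matches.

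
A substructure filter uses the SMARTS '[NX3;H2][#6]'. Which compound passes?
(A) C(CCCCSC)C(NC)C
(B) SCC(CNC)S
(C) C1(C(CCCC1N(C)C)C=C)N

C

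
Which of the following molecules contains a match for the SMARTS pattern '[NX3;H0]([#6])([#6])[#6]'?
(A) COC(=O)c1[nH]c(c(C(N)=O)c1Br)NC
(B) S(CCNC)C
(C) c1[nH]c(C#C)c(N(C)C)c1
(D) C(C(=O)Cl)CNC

C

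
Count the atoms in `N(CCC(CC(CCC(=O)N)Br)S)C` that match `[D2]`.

6

Check the 14 heavy atoms by environment: 5× C (D2) → match; 3× C (D3) → no; 1× S (D1) → no; 1× O (D1) → no; 1× N (D1) → no; 1× Br (D1) → no; 1× N (D2) → match; 1× C (D1) → no.
Summing the matching environments: 5 + 1 = 6 matching atoms.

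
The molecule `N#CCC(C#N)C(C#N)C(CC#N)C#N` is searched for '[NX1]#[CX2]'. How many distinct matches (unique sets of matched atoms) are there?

5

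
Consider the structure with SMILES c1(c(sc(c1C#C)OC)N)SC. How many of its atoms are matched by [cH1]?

The query [cH1] means: aromatic carbon bearing exactly one hydrogen.
Check the 12 heavy atoms by environment: 1× s (aromatic, H0) → no; 4× c (aromatic, H0) → no; 1× N (H2) → no; 1× S (H0) → no; 2× C (H3) → no; 1× O (H0) → no; 1× C (H0) → no; 1× C (H1) → no.
No environment satisfies the query, so 0 matching atoms.

0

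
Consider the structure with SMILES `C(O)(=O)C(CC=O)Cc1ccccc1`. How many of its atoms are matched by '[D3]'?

3

The query [D3] means: atom with exactly three heavy-atom neighbours.
Check the 14 heavy atoms by environment: 3× C (D2) → no; 2× C (D3) → match; 3× O (D1) → no; 1× c (aromatic, D3) → match; 5× c (aromatic, D2) → no.
Summing the matching environments: 2 + 1 = 3 matching atoms.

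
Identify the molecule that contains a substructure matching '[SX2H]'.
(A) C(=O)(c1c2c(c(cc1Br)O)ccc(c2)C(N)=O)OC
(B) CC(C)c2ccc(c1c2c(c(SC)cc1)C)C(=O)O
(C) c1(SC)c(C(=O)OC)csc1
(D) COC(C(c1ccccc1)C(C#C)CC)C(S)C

D

[SX2H] describes an aliphatic sulfur with two connections, one being H (a thiol).
(A) has a hydroxyl group (-OH) but it is an -OH, not an -SH.
(B) has a methylthio ether (-SCH3) but the sulfur has H0 (bonded to two carbons), not H1.
(C) has a methylthio ether (-SCH3) but the sulfur has H0 (bonded to two carbons), not H1.
(D) contains a thiol (-SH), which satisfies every atom and bond constraint.
So the answer is (D).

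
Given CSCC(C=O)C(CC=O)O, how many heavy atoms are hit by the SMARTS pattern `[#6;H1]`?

4

Check the 11 heavy atoms by environment: 2× C (H2) → no; 4× C (H1) → match; 2× O (H0) → no; 1× S (H0) → no; 1× C (H3) → no; 1× O (H1) → no.
That gives 4 matching atoms.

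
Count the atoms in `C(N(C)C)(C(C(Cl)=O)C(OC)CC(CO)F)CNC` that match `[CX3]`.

1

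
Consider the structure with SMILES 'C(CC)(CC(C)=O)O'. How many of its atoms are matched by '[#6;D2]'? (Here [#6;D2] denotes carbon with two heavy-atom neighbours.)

Check the 8 heavy atoms by environment: 2× C (D2) → match; 2× C (D3) → no; 2× O (D1) → no; 2× C (D1) → no.
That gives 2 matching atoms.

2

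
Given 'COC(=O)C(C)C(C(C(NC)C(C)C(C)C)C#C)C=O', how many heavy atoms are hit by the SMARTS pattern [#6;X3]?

Check the 20 heavy atoms by environment: 12× C (X4) → no; 2× C (X3) → match; 2× O (X1) → no; 1× O (X2) → no; 2× C (X2) → no; 1× N (X3) → no.
That gives 2 matching atoms.

2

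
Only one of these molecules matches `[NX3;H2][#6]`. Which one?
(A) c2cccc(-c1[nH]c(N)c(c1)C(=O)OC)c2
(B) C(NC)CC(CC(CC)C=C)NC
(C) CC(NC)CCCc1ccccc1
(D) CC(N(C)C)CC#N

[NX3;H2][#6] describes a trivalent nitrogen with two H attached to carbon (a primary amine).
(A) contains a primary amino group (-NH2), which satisfies every atom and bond constraint.
(B) has an N-methylamino group (-NHCH3) but the nitrogen bears two carbons and only one H (H1), not H2.
(C) has an N-methylamino group (-NHCH3) but the nitrogen bears two carbons and only one H (H1), not H2.
(D) has a dimethylamino group (-N(CH3)2) but the nitrogen has H0, not H2.
So the answer is (A).

A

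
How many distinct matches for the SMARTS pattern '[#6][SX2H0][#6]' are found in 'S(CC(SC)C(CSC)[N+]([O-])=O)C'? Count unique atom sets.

3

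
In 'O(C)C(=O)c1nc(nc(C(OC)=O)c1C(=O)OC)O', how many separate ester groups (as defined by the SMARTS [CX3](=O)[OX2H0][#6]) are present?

3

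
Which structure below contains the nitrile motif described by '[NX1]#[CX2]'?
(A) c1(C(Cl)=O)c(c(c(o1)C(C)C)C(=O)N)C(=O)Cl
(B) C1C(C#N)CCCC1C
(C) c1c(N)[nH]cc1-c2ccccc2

B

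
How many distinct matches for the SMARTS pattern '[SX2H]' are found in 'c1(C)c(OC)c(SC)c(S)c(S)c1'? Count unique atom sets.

2

[SX2H] is the SMARTS for a thiol: an aliphatic sulfur with two connections, one being H.
The molecule carries 2 separate instances of a thiol (-SH) meeting every constraint; each maps to a distinct set of atoms, giving 2 matches.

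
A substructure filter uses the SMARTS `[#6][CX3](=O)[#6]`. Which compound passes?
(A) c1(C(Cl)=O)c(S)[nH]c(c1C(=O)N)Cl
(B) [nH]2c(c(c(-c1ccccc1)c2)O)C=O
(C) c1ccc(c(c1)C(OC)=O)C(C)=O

C

[#6][CX3](=O)[#6] describes a carbonyl carbon (no H) flanked by two carbons (a ketone).
(A) has a primary amide (-C(=O)NH2) but one neighbour of the carbonyl carbon is N, not C.
(B) has an aldehyde (-CHO) but the carbonyl carbon has H1, so it is not flanked by two carbons.
(C) contains an acetyl/ketone group (-C(=O)CH3), which satisfies every atom and bond constraint.
So the answer is (C).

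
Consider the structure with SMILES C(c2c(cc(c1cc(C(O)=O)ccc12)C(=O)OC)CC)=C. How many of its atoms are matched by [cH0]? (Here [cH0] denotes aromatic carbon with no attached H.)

The query [cH0] means: aromatic carbon with no attached hydrogen (substituted or ring-fusion).
Check the 21 heavy atoms by environment: 6× c (aromatic, H0) → match; 4× c (aromatic, H1) → no; 2× C (H0) → no; 3× O (H0) → no; 1× O (H1) → no; 2× C (H3) → no; 1× C (H1) → no; 2× C (H2) → no.
That gives 6 matching atoms.

6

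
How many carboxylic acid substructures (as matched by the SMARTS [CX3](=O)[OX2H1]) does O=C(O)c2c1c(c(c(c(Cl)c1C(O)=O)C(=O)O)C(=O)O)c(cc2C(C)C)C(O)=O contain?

[CX3](=O)[OX2H1] is the SMARTS for a carboxylic acid: an sp2 carbon double-bonded to O and single-bonded to an -OH oxygen.
The molecule carries 5 separate instances of a carboxylic acid group (-C(=O)OH) meeting every constraint; each maps to a distinct set of atoms, giving 5 matches.

5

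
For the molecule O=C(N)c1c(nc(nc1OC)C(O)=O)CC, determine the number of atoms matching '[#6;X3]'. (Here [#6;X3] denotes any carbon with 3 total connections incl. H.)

The query [#6;X3] means: any carbon (aromatic or not) with three total connections.
Check the 16 heavy atoms by environment: 2× n (aromatic, X2) → no; 4× c (aromatic, X3) → match; 3× C (X4) → no; 2× C (X3) → match; 2× O (X1) → no; 2× O (X2) → no; 1× N (X3) → no.
Summing the matching environments: 4 + 2 = 6 matching atoms.

6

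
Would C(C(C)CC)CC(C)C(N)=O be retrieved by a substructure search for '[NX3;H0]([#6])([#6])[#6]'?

The pattern [NX3;H0]([#6])([#6])[#6] describes a trivalent nitrogen with no H, bonded to three carbons — a tertiary amine.
The closest candidate here is a primary amide (-C(=O)NH2), but the amide nitrogen has H2 and only one carbon neighbour. No other fragment satisfies the full query, so there is no match.

No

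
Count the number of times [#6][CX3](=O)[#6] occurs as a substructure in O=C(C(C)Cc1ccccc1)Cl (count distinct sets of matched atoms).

0

[#6][CX3](=O)[#6] is the SMARTS for a ketone: a carbonyl carbon (no H) flanked by two carbons.
No fragment in the molecule satisfies every constraint, giving 0 matches.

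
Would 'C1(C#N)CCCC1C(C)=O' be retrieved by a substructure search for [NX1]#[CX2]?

The pattern [NX1]#[CX2] describes a nitrogen triple-bonded to a two-connected carbon — a nitrile.
The molecule carries a nitrile (-C#N), whose atoms satisfy every constraint of the query, so the pattern matches.

Yes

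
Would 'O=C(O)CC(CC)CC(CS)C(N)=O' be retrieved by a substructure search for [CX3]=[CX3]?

No

The pattern [CX3]=[CX3] describes a non-aromatic C=C double bond between two sp2 carbons — an alkene.
The closest candidate here is an ethyl group (-CH2CH3), but its C-C bond is a single bond between CX4 carbons, not CX3=CX3. No other fragment satisfies the full query, so there is no match.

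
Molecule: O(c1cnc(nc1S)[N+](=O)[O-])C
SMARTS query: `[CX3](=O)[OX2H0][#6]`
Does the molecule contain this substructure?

The pattern [CX3](=O)[OX2H0][#6] describes a carbonyl carbon bonded to an oxygen that is itself bonded to carbon (no H on that O) — an ester.
The closest candidate here is a methoxy ether (-OCH3), but the ether oxygen is not adjacent to a C=O carbon. No other fragment satisfies the full query, so there is no match.

No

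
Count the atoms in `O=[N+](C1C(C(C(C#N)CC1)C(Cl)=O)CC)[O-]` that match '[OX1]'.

3

The query [OX1] means: aliphatic oxygen with one total connection — typically a carbonyl =O or an oxide.
Check the 16 heavy atoms by environment: 8× C (X4) → no; 1× C (X3) → no; 2× O (X1) → match; 1× Cl (X1) → no; 1× N (charge +1, X3) → no; 1× O (charge -1, X1) → match; 1× C (X2) → no; 1× N (X1) → no.
Summing the matching environments: 2 + 1 = 3 matching atoms.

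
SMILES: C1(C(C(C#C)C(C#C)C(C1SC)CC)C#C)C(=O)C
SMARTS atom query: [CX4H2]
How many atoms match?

1

The query [CX4H2] means: sp3 carbon (X4) with exactly two hydrogens.
Check the 19 heavy atoms by environment: 6× C (H1, X4) → no; 3× C (H0, X2) → no; 3× C (H1, X2) → no; 1× C (H2, X4) → match; 3× C (H3, X4) → no; 1× S (H0, X2) → no; 1× C (H0, X3) → no; 1× O (H0, X1) → no.
That gives 1 matching atom.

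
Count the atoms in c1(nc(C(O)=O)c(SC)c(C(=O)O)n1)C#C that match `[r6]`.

6

The query [r6] means: r6 matches atoms in a six-membered ring.
Check the 16 heavy atoms by environment: 2× n (aromatic, in 6-ring) → match; 4× c (aromatic, in 6-ring) → match; 1× S (acyclic) → no; 5× C (acyclic) → no; 4× O (acyclic) → no.
Summing the matching environments: 2 + 4 = 6 matching atoms.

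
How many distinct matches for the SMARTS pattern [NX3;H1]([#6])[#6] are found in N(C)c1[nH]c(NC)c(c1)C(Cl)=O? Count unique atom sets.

2

[NX3;H1]([#6])[#6] is the SMARTS for a secondary amine: a trivalent nitrogen with one H, bonded to two carbons.
The molecule carries 2 separate instances of an N-methylamino group (-NHCH3) meeting every constraint; each maps to a distinct set of atoms, giving 2 matches.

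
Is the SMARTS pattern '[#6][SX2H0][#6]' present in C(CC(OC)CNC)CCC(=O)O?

No

The pattern [#6][SX2H0][#6] describes an aliphatic sulfur bridging two carbons with no H on the sulfur — a thioether.
The closest candidate here is a methoxy ether (-OCH3), but the bridging atom is O, not S. No other fragment satisfies the full query, so there is no match.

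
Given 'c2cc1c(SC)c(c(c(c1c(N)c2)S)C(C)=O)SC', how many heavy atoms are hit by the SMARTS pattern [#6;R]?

10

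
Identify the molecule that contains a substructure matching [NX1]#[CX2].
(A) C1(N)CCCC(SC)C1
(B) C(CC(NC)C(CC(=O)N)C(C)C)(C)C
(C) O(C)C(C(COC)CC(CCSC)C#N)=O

[NX1]#[CX2] describes a nitrogen triple-bonded to a two-connected carbon (a nitrile).
(A) has a primary amino group (-NH2) but the nitrogen is NX3 (three connections), not NX1 triple-bonded.
(B) has a primary amide (-C(=O)NH2) but the nitrogen is NX3, not NX1.
(C) contains a nitrile (-C#N), which satisfies every atom and bond constraint.
So the answer is (C).

C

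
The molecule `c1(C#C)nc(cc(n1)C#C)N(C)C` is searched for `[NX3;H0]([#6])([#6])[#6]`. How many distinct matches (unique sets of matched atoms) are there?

1

[NX3;H0]([#6])([#6])[#6] is the SMARTS for a tertiary amine: a trivalent nitrogen with no H, bonded to three carbons.
Exactly one fragment in the molecule meets all constraints, giving 1 match.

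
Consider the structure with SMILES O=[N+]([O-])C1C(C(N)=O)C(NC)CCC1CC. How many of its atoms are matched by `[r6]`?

The query [r6] means: r6 matches atoms in a six-membered ring.
Check the 16 heavy atoms by environment: 6× C (in 6-ring) → match; 1× N (charge +1, acyclic) → no; 1× O (charge -1, acyclic) → no; 2× O (acyclic) → no; 4× C (acyclic) → no; 2× N (acyclic) → no.
That gives 6 matching atoms.

6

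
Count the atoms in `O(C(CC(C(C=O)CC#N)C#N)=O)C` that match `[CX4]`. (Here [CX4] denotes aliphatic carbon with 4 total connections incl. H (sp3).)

5

The query [CX4] means: C with X4: aliphatic carbon with exactly 4 total connections (bonds + H).
Check the 14 heavy atoms by environment: 5× C (X4) → match; 2× C (X2) → no; 2× N (X1) → no; 2× C (X3) → no; 2× O (X1) → no; 1× O (X2) → no.
That gives 5 matching atoms.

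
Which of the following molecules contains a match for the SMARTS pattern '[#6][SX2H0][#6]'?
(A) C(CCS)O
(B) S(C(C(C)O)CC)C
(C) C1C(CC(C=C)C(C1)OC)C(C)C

B

[#6][SX2H0][#6] describes an aliphatic sulfur bridging two carbons with no H on the sulfur (a thioether).
(A) has a thiol (-SH) but the sulfur has H1, not H0 bridging two carbons.
(B) contains a methylthio ether (-SCH3), which satisfies every atom and bond constraint.
(C) has a methoxy ether (-OCH3) but the bridging atom is O, not S.
So the answer is (B).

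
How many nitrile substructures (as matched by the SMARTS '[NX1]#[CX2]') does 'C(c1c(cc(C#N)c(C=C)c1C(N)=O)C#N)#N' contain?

3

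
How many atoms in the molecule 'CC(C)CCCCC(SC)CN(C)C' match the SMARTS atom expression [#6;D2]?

The query [#6;D2] means: any carbon bonded to exactly two heavy atoms.
Check the 14 heavy atoms by environment: 5× C (D2) → match; 2× C (D3) → no; 1× S (D2) → no; 5× C (D1) → no; 1× N (D3) → no.
That gives 5 matching atoms.

5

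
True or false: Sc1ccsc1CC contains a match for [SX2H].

The pattern [SX2H] describes an aliphatic sulfur with two connections, one being H — a thiol.
The molecule carries a thiol (-SH), whose atoms satisfy every constraint of the query, so the pattern matches.

True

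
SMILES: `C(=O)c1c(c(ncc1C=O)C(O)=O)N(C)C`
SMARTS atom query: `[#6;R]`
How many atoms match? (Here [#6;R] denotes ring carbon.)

5

The query [#6;R] means: carbon that is part of a ring.
Check the 16 heavy atoms by environment: 1× n (aromatic, in 6-ring) → no; 5× c (aromatic, in 6-ring) → match; 1× N (acyclic) → no; 5× C (acyclic) → no; 4× O (acyclic) → no.
That gives 5 matching atoms.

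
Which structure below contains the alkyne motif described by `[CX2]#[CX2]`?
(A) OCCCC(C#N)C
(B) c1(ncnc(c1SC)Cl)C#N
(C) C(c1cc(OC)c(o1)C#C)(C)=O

C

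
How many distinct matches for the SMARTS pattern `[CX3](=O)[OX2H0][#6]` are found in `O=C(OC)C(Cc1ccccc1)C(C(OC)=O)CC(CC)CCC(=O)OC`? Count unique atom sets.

3

[CX3](=O)[OX2H0][#6] is the SMARTS for an ester: a carbonyl carbon bonded to an oxygen that is itself bonded to carbon (no H on that O).
The molecule carries 3 separate instances of a methyl-ester group (-C(=O)OCH3) meeting every constraint; each maps to a distinct set of atoms, giving 3 matches.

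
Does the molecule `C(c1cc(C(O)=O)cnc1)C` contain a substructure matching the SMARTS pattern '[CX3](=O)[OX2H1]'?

Yes

The pattern [CX3](=O)[OX2H1] describes an sp2 carbon double-bonded to O and single-bonded to an -OH oxygen — a carboxylic acid.
The molecule carries a carboxylic acid group (-C(=O)OH), whose atoms satisfy every constraint of the query, so the pattern matches.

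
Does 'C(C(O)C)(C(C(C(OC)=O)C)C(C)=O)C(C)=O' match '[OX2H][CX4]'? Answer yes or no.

Yes

The pattern [OX2H][CX4] describes a hydroxyl oxygen bound to an sp3 (X4) carbon — an aliphatic alcohol.
The molecule carries a hydroxyl group (-OH), whose atoms satisfy every constraint of the query, so the pattern matches.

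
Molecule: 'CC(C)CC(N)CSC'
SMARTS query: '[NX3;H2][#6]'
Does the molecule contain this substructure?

Yes

The pattern [NX3;H2][#6] describes a trivalent nitrogen with two H attached to carbon — a primary amine.
The molecule carries a primary amino group (-NH2), whose atoms satisfy every constraint of the query, so the pattern matches.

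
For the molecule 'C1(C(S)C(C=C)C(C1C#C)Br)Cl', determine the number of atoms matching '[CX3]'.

2

The query [CX3] means: C with X3: aliphatic carbon with exactly 3 total connections.
Check the 12 heavy atoms by environment: 5× C (X4) → no; 1× S (X2) → no; 1× Cl (X1) → no; 2× C (X3) → match; 1× Br (X1) → no; 2× C (X2) → no.
That gives 2 matching atoms.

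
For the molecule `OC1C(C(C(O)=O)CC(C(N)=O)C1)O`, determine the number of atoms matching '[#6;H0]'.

The query [#6;H0] means: any carbon with no attached hydrogen.
Check the 14 heavy atoms by environment: 2× C (H2) → no; 4× C (H1) → no; 3× O (H1) → no; 2× C (H0) → match; 2× O (H0) → no; 1× N (H2) → no.
That gives 2 matching atoms.

2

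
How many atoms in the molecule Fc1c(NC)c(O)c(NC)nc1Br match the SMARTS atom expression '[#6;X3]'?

5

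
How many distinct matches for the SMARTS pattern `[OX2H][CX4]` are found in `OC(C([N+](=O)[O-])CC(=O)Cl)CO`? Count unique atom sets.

2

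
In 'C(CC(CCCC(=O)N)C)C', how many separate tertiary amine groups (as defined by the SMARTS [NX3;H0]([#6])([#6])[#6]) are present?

0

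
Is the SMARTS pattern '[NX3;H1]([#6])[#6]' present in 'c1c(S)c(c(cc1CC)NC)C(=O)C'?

Yes

The pattern [NX3;H1]([#6])[#6] describes a trivalent nitrogen with one H, bonded to two carbons — a secondary amine.
The molecule carries an N-methylamino group (-NHCH3), whose atoms satisfy every constraint of the query, so the pattern matches.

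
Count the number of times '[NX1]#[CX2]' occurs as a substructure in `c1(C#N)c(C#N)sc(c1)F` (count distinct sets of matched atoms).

2

[NX1]#[CX2] is the SMARTS for a nitrile: a nitrogen triple-bonded to a two-connected carbon.
The molecule carries 2 separate instances of a nitrile (-C#N) meeting every constraint; each maps to a distinct set of atoms, giving 2 matches.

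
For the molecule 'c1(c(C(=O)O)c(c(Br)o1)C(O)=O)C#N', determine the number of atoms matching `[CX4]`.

0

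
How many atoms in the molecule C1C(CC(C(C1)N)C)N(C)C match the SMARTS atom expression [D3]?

4

The query [D3] means: atom with exactly three heavy-atom neighbours.
Check the 11 heavy atoms by environment: 3× C (D3) → match; 3× C (D2) → no; 1× N (D1) → no; 1× N (D3) → match; 3× C (D1) → no.
Summing the matching environments: 3 + 1 = 4 matching atoms.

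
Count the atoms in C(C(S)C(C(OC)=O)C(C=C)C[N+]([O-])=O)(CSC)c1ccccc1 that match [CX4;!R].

Check the 24 heavy atoms by environment: 8× C (X4, acyclic) → match; 3× C (X3, acyclic) → no; 2× O (X1, acyclic) → no; 1× O (X2, acyclic) → no; 2× S (X2, acyclic) → no; 6× c (aromatic, X3, in 6-ring) → no; 1× N (charge +1, X3, acyclic) → no; 1× O (charge -1, X1, acyclic) → no.
That gives 8 matching atoms.

8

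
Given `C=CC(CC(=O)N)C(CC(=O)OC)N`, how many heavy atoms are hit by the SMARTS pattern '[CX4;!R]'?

5

The query [CX4;!R] means: aliphatic carbon with four total connections, not in a ring.
Check the 14 heavy atoms by environment: 5× C (X4, acyclic) → match; 2× N (X3, acyclic) → no; 4× C (X3, acyclic) → no; 2× O (X1, acyclic) → no; 1× O (X2, acyclic) → no.
That gives 5 matching atoms.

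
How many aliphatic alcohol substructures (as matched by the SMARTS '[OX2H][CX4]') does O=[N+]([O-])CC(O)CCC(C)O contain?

2

[OX2H][CX4] is the SMARTS for an aliphatic alcohol: a hydroxyl oxygen bound to an sp3 (X4) carbon.
The molecule carries 2 separate instances of a hydroxyl group (-OH) meeting every constraint; each maps to a distinct set of atoms, giving 2 matches.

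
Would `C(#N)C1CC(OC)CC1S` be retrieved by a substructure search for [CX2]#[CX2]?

The pattern [CX2]#[CX2] describes a carbon-carbon triple bond — an alkyne.
The closest candidate here is a nitrile (-C#N), but the triple bond is C#N, not C#C. No other fragment satisfies the full query, so there is no match.

No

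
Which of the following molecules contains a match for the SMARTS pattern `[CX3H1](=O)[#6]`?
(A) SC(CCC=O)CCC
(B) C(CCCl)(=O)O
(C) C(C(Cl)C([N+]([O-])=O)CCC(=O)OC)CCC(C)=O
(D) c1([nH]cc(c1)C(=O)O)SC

A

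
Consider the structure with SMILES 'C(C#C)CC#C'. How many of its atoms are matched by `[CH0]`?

2

Check the 6 heavy atoms by environment: 2× C (H2) → no; 2× C (H0) → match; 2× C (H1) → no.
That gives 2 matching atoms.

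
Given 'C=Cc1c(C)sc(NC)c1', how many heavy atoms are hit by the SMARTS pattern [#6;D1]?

3

The query [#6;D1] means: carbon bonded to exactly one heavy atom.
Check the 10 heavy atoms by environment: 1× s (aromatic, D2) → no; 3× c (aromatic, D3) → no; 1× c (aromatic, D2) → no; 3× C (D1) → match; 1× C (D2) → no; 1× N (D2) → no.
That gives 3 matching atoms.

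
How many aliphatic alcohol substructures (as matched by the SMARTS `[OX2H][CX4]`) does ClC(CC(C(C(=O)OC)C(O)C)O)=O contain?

2

[OX2H][CX4] is the SMARTS for an aliphatic alcohol: a hydroxyl oxygen bound to an sp3 (X4) carbon.
The molecule carries 2 separate instances of a hydroxyl group (-OH) meeting every constraint; each maps to a distinct set of atoms, giving 2 matches.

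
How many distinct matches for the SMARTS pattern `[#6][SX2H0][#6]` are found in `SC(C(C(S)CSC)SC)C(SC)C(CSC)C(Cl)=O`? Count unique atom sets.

4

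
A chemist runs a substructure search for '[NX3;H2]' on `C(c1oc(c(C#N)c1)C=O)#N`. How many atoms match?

0

Check the 11 heavy atoms by environment: 1× o (aromatic, H0, X2) → no; 3× c (aromatic, H0, X3) → no; 1× c (aromatic, H1, X3) → no; 2× C (H0, X2) → no; 2× N (H0, X1) → no; 1× C (H1, X3) → no; 1× O (H0, X1) → no.
No environment satisfies the query, so 0 matching atoms.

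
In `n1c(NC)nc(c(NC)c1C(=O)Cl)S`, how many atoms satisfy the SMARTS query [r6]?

6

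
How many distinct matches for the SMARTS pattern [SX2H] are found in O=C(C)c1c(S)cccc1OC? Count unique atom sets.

1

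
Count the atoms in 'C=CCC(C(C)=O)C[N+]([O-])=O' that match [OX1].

The query [OX1] means: aliphatic oxygen with one total connection — typically a carbonyl =O or an oxide.
Check the 11 heavy atoms by environment: 4× C (X4) → no; 3× C (X3) → no; 2× O (X1) → match; 1× N (charge +1, X3) → no; 1× O (charge -1, X1) → match.
Summing the matching environments: 2 + 1 = 3 matching atoms.

3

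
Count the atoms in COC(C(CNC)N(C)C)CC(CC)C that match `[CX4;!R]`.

12

Check the 15 heavy atoms by environment: 12× C (X4, acyclic) → match; 2× N (X3, acyclic) → no; 1× O (X2, acyclic) → no.
That gives 12 matching atoms.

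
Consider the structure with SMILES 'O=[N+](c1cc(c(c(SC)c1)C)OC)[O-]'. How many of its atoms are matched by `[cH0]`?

4

The query [cH0] means: aromatic carbon with no attached hydrogen (substituted or ring-fusion).
Check the 14 heavy atoms by environment: 4× c (aromatic, H0) → match; 2× c (aromatic, H1) → no; 2× O (H0) → no; 3× C (H3) → no; 1× S (H0) → no; 1× N (charge +1, H0) → no; 1× O (charge -1, H0) → no.
That gives 4 matching atoms.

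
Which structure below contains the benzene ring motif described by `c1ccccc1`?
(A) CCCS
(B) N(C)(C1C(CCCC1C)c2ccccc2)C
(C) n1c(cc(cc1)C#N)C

c1ccccc1 describes six aromatic carbons in a ring (a benzene ring).
(A) has a methyl group (-CH3) but no six-membered all-carbon aromatic ring is present.
(B) contains a phenyl ring, which satisfies every atom and bond constraint.
(C) has a methyl group (-CH3) but no six-membered all-carbon aromatic ring is present.
So the answer is (B).

B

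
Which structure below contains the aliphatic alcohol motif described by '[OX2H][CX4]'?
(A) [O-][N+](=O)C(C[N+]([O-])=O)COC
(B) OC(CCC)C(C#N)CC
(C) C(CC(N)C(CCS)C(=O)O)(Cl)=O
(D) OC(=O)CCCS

B

[OX2H][CX4] describes a hydroxyl oxygen bound to an sp3 (X4) carbon (an aliphatic alcohol).
(A) has a methoxy ether (-OCH3) but the oxygen has H0 (ether), not H1.
(B) contains a hydroxyl group (-OH), which satisfies every atom and bond constraint.
(C) has a carboxylic acid group (-C(=O)OH) but the -OH is on a CX3 carbonyl carbon, not a CX4 carbon.
(D) has a carboxylic acid group (-C(=O)OH) but the -OH is on a CX3 carbonyl carbon, not a CX4 carbon.
So the answer is (B).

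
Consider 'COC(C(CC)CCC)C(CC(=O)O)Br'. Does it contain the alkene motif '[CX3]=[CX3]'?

No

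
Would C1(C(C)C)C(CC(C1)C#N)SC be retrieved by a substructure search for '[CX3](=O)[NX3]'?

No

The pattern [CX3](=O)[NX3] describes a carbonyl carbon bonded to a trivalent nitrogen — an amide.
The closest candidate here is a nitrile (-C#N), but the nitrile N is NX1 (triple-bonded), not NX3. No other fragment satisfies the full query, so there is no match.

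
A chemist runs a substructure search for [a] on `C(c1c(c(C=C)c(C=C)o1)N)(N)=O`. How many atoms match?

5

The query [a] means: a matches any aromatic atom.
Check the 13 heavy atoms by environment: 1× o (aromatic) → match; 4× c (aromatic) → match; 5× C → no; 1× O → no; 2× N → no.
Summing the matching environments: 1 + 4 = 5 matching atoms.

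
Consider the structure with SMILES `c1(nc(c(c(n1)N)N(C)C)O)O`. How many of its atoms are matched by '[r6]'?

6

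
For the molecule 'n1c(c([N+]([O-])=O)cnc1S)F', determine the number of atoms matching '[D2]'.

Check the 11 heavy atoms by environment: 2× n (aromatic, D2) → match; 3× c (aromatic, D3) → no; 1× c (aromatic, D2) → match; 1× N (charge +1, D3) → no; 1× O (charge -1, D1) → no; 1× O (D1) → no; 1× F (D1) → no; 1× S (D1) → no.
Summing the matching environments: 2 + 1 = 3 matching atoms.

3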